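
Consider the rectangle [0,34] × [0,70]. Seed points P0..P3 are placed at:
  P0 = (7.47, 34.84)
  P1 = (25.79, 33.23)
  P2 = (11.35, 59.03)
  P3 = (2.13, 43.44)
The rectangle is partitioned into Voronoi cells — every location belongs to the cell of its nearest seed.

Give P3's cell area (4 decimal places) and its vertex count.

1. box [0,34]×[0,70]: [(0, 0) (34, 0) (34, 70) (0, 70)]
2. ⊥bis P3·P0 via (4.8,39.14): [(0, 36.1595) (34, 57.2712) (34, 70) (0, 70)]  |A|=791.6781
3. ⊥bis P3·P1 via (13.96,38.335): [(0, 36.1595) (17.7873, 47.2042) (27.6244, 70) (0, 70)]  |A|=615.8256
4. ⊥bis P3·P2 via (6.74,51.235): [(0, 55.2211) (0, 36.1595) (15.723, 45.9224)]  |A|=149.8522
5. canonical 3-gon: [(0, 55.2211) (0, 36.1595) (15.723, 45.9224)]
6. shoelace: 149.8522

Area of P3's cell: 149.8522 (3 vertices)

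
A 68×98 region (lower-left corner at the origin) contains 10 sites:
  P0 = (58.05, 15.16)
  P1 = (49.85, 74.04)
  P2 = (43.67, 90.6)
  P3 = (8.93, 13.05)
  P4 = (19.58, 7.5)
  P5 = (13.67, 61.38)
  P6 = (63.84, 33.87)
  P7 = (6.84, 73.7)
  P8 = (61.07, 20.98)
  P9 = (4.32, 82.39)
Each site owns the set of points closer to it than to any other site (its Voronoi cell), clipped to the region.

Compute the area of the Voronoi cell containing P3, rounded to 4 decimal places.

Area of P3's cell: 684.8862

1. box [0,68]×[0,98]: [(0, 0) (68, 0) (68, 98) (0, 98)]
2. ⊥bis P3·P0 via (33.49,14.105): [(0, 0) (34.0959, 0) (29.8862, 98) (0, 98)]  |A|=3135.1228
3. ⊥bis P3·P1 via (29.39,43.545): [(0, 63.2636) (0, 0) (34.0959, 0) (32.3095, 41.5862)]  |A|=1730.968
4. ⊥bis P3·P2 via (26.3,51.825): [(0, 63.2636) (0, 0) (34.0959, 0) (32.3095, 41.5862)]  |A|=1730.968
5. ⊥bis P3·P4 via (14.255,10.275): [(31.0222, 42.4499) (0, 63.2636) (0, 0) (8.9004, 0)]  |A|=1170.1996
6. ⊥bis P3·P5 via (11.3,37.215): [(27.4678, 35.6293) (0, 38.3233) (0, 0) (8.9004, 0)]  |A|=684.8862
7. ⊥bis P3·P6 via (36.385,23.46): [(27.4678, 35.6293) (0, 38.3233) (0, 0) (8.9004, 0)]  |A|=684.8862
8. ⊥bis P3·P7 via (7.885,43.375): [(27.4678, 35.6293) (0, 38.3233) (0, 0) (8.9004, 0)]  |A|=684.8862
9. ⊥bis P3·P8 via (35,17.015): [(27.4678, 35.6293) (0, 38.3233) (0, 0) (8.9004, 0)]  |A|=684.8862
10. ⊥bis P3·P9 via (6.625,47.72): [(27.4678, 35.6293) (0, 38.3233) (0, 0) (8.9004, 0)]  |A|=684.8862
11. canonical 4-gon: [(27.4678, 35.6293) (0, 38.3233) (0, 0) (8.9004, 0)]
12. shoelace: 684.8862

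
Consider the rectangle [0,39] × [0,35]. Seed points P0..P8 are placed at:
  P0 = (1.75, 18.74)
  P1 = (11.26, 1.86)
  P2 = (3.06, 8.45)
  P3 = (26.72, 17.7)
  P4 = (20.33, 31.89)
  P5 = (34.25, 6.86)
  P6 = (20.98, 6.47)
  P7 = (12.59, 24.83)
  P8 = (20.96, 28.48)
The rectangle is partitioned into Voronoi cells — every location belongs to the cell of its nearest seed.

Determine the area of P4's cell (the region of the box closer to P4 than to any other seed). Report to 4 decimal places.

Area of P4's cell: 98.7024

1. box [0,39]×[0,35]: [(0, 0) (39, 0) (39, 35) (0, 35)]
2. ⊥bis P4·P0 via (11.04,25.315): [(28.9567, 0) (39, 0) (39, 35) (4.1854, 35)]  |A|=785.0126
3. ⊥bis P4·P1 via (15.795,16.875): [(17.3447, 16.4069) (39, 9.8664) (39, 35) (4.1854, 35)]  |A|=595.793
4. ⊥bis P4·P2 via (11.695,20.17): [(17.3447, 16.4069) (39, 9.8664) (39, 35) (4.1854, 35)]  |A|=595.793
5. ⊥bis P4·P3 via (23.525,24.795): [(14.3365, 20.6573) (39, 31.7637) (39, 35) (4.1854, 35)]  |A|=289.5777
6. ⊥bis P4·P5 via (27.29,19.375): [(14.3365, 20.6573) (39, 31.7637) (39, 35) (4.1854, 35)]  |A|=289.5777
7. ⊥bis P4·P6 via (20.655,19.18): [(14.3365, 20.6573) (39, 31.7637) (39, 35) (4.1854, 35)]  |A|=289.5777
8. ⊥bis P4·P7 via (16.46,28.36): [(20.822, 23.5778) (39, 31.7637) (39, 35) (10.4034, 35)]  |A|=192.7331
9. ⊥bis P4·P8 via (20.645,30.185): [(15.639, 29.2601) (39, 33.5761) (39, 35) (10.4034, 35)]  |A|=98.7024
10. canonical 4-gon: [(15.639, 29.2601) (39, 33.5761) (39, 35) (10.4034, 35)]
11. shoelace: 98.7024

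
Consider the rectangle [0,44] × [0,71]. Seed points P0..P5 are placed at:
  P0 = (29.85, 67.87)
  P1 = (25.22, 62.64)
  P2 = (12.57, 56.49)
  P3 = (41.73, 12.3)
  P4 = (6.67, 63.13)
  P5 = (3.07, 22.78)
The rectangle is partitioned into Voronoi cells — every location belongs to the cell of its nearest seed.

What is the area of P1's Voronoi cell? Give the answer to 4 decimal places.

1. box [0,44]×[0,71]: [(0, 0) (44, 0) (44, 71) (0, 71)]
2. ⊥bis P1·P0 via (27.535,65.255): [(0, 0) (44, 0) (44, 50.6789) (21.0455, 71) (0, 71)]  |A|=2890.7698
3. ⊥bis P1·P2 via (18.895,59.565): [(44, 7.9263) (44, 50.6789) (21.0455, 71) (13.3357, 71)]  |A|=733.8262
4. ⊥bis P1·P3 via (33.475,37.47): [(30.1647, 36.3843) (44, 40.9219) (44, 50.6789) (21.0455, 71) (13.3357, 71)]  |A|=505.5734
5. ⊥bis P1·P4 via (15.945,62.885): [(16.0138, 65.4913) (30.1647, 36.3843) (44, 40.9219) (44, 50.6789) (21.0455, 71) (16.1594, 71)]  |A|=497.796
6. ⊥bis P1·P5 via (14.145,42.71): [(16.0138, 65.4913) (30.1647, 36.3843) (44, 40.9219) (44, 50.6789) (21.0455, 71) (16.1594, 71)]  |A|=497.796
7. canonical 6-gon: [(16.0138, 65.4913) (30.1647, 36.3843) (44, 40.9219) (44, 50.6789) (21.0455, 71) (16.1594, 71)]
8. shoelace: 497.796

Area of P1's cell: 497.7960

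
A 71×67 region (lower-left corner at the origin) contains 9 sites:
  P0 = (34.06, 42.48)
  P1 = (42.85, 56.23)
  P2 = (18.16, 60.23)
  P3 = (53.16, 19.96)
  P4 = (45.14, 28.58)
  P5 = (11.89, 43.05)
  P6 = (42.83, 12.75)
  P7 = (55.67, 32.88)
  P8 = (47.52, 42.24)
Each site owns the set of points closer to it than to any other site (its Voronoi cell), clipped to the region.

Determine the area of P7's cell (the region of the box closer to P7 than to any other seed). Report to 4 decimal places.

1. box [0,71]×[0,67]: [(0, 0) (71, 0) (71, 67) (0, 67)]
2. ⊥bis P7·P0 via (44.865,37.68): [(28.1261, 0) (71, 0) (71, 67) (57.8901, 67)]  |A|=1875.4585
3. ⊥bis P7·P1 via (49.26,44.555): [(47.4866, 43.5813) (28.1261, 0) (71, 0) (71, 56.4911)]  |A|=1598.3996
4. ⊥bis P7·P2 via (36.915,46.555): [(47.4866, 43.5813) (28.1261, 0) (71, 0) (71, 56.4911)]  |A|=1598.3996
5. ⊥bis P7·P3 via (54.415,26.42): [(47.4866, 43.5813) (41.019, 29.0225) (71, 23.198) (71, 56.4911)]  |A|=628.4964
6. ⊥bis P7·P4 via (50.405,30.73): [(47.4866, 43.5813) (46.2728, 40.849) (51.9711, 26.8948) (71, 23.198) (71, 56.4911)]  |A|=558.1439
7. ⊥bis P7·P5 via (33.78,37.965): [(47.4866, 43.5813) (46.2728, 40.849) (51.9711, 26.8948) (71, 23.198) (71, 56.4911)]  |A|=558.1439
8. ⊥bis P7·P6 via (49.25,22.815): [(47.4866, 43.5813) (46.2728, 40.849) (51.9711, 26.8948) (71, 23.198) (71, 56.4911)]  |A|=558.1439
9. ⊥bis P7·P8 via (51.595,37.56): [(48.6596, 35.0041) (51.9711, 26.8948) (71, 23.198) (71, 54.4564)]  |A|=420.1973
10. canonical 4-gon: [(48.6596, 35.0041) (51.9711, 26.8948) (71, 23.198) (71, 54.4564)]
11. shoelace: 420.1973

Area of P7's cell: 420.1973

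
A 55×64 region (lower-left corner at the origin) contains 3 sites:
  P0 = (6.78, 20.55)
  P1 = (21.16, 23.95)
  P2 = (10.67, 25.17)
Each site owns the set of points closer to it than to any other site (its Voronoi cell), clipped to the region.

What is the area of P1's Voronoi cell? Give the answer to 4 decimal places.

Area of P1's cell: 2392.0630

1. box [0,55]×[0,64]: [(0, 0) (55, 0) (55, 64) (0, 64)]
2. ⊥bis P1·P0 via (13.97,22.25): [(19.2308, 0) (55, 0) (55, 64) (4.0987, 64)]  |A|=2773.4582
3. ⊥bis P1·P2 via (15.915,24.56): [(15.0936, 17.4977) (19.2308, 0) (55, 0) (55, 64) (20.5019, 64)]  |A|=2392.063
4. canonical 5-gon: [(15.0936, 17.4977) (19.2308, 0) (55, 0) (55, 64) (20.5019, 64)]
5. shoelace: 2392.063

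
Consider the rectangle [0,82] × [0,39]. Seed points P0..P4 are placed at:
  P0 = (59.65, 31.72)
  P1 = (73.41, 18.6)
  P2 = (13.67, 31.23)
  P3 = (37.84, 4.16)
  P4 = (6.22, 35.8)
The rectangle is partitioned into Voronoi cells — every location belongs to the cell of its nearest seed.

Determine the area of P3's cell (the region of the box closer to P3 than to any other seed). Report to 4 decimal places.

Area of P3's cell: 826.5985

1. box [0,82]×[0,39]: [(0, 0) (82, 0) (82, 39) (0, 39)]
2. ⊥bis P3·P0 via (48.745,17.94): [(0, 0) (71.4147, 0) (22.1327, 39) (0, 39)]  |A|=1824.1751
3. ⊥bis P3·P1 via (55.625,11.38): [(0, 0) (60.2448, 0) (54.9579, 13.0234) (22.1327, 39) (0, 39)]  |A|=1751.4404
4. ⊥bis P3·P2 via (25.755,17.695): [(5.9369, 0) (60.2448, 0) (54.9579, 13.0234) (36.7027, 27.4699)]  |A|=826.5985
5. ⊥bis P3·P4 via (22.03,19.98): [(5.9369, 0) (60.2448, 0) (54.9579, 13.0234) (36.7027, 27.4699)]  |A|=826.5985
6. canonical 4-gon: [(5.9369, 0) (60.2448, 0) (54.9579, 13.0234) (36.7027, 27.4699)]
7. shoelace: 826.5985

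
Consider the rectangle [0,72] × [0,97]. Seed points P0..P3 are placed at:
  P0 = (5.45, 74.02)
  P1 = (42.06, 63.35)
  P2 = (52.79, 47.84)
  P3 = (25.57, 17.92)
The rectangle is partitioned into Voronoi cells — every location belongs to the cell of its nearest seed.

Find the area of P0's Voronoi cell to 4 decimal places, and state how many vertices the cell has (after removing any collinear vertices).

1. box [0,72]×[0,97]: [(0, 0) (72, 0) (72, 97) (0, 97)]
2. ⊥bis P0·P1 via (23.755,68.685): [(0, 0) (3.7367, 0) (32.0074, 97) (0, 97)]  |A|=1733.5911
3. ⊥bis P0·P2 via (29.12,60.93): [(0, 8.2737) (12.9985, 31.7784) (32.0074, 97) (0, 97)]  |A|=1620.4442
4. ⊥bis P0·P3 via (15.51,45.97): [(0, 40.4074) (17.3244, 46.6207) (32.0074, 97) (0, 97)]  |A|=1296.4705
5. canonical 4-gon: [(0, 40.4074) (17.3244, 46.6207) (32.0074, 97) (0, 97)]
6. shoelace: 1296.4705

Area of P0's cell: 1296.4705 (4 vertices)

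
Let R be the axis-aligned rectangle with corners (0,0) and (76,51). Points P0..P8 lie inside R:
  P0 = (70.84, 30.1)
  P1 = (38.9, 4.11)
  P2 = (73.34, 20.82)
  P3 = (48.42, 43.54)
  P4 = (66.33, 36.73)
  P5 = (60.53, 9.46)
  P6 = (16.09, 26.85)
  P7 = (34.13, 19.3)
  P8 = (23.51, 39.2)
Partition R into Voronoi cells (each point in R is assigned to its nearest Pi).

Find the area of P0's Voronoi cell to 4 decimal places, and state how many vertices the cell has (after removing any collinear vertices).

1. box [0,76]×[0,51]: [(0, 0) (76, 0) (76, 51) (0, 51)]
2. ⊥bis P0·P1 via (54.87,17.105): [(68.7886, 0) (76, 0) (76, 51) (27.2892, 51)]  |A|=1426.0172
3. ⊥bis P0·P2 via (72.09,25.46): [(52.3899, 20.1529) (76, 26.5133) (76, 51) (27.2892, 51)]  |A|=1040.3606
4. ⊥bis P0·P3 via (59.63,36.82): [(50.8057, 22.0997) (52.3899, 20.1529) (76, 26.5133) (76, 51) (68.1304, 51)]  |A|=450.1995
5. ⊥bis P0·P4 via (68.585,33.415): [(51.2137, 21.5983) (52.3899, 20.1529) (76, 26.5133) (76, 38.459)]  |A|=168.8486
6. ⊥bis P0·P5 via (65.685,19.78): [(55.7997, 24.7179) (60.542, 22.349) (76, 26.5133) (76, 38.459)]  |A|=148.8365
7. ⊥bis P0·P6 via (43.465,28.475): [(55.7997, 24.7179) (60.542, 22.349) (76, 26.5133) (76, 38.459)]  |A|=148.8365
8. ⊥bis P0·P7 via (52.485,24.7): [(55.7997, 24.7179) (60.542, 22.349) (76, 26.5133) (76, 38.459)]  |A|=148.8365
9. ⊥bis P0·P8 via (47.175,34.65): [(55.7997, 24.7179) (60.542, 22.349) (76, 26.5133) (76, 38.459)]  |A|=148.8365
10. canonical 4-gon: [(55.7997, 24.7179) (60.542, 22.349) (76, 26.5133) (76, 38.459)]
11. shoelace: 148.8365

Area of P0's cell: 148.8365 (4 vertices)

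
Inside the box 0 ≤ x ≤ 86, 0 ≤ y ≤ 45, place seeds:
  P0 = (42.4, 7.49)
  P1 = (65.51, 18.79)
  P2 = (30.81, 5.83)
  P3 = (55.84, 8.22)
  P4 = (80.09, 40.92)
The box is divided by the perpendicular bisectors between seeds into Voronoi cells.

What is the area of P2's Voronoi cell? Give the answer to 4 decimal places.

Area of P2's cell: 1545.1329

1. box [0,86]×[0,45]: [(0, 0) (86, 0) (86, 45) (0, 45)]
2. ⊥bis P2·P0 via (36.605,6.66): [(0, 0) (37.5589, 0) (31.1137, 45) (0, 45)]  |A|=1545.1329
3. ⊥bis P2·P1 via (48.16,12.31): [(0, 0) (37.5589, 0) (31.1137, 45) (0, 45)]  |A|=1545.1329
4. ⊥bis P2·P3 via (43.325,7.025): [(0, 0) (37.5589, 0) (31.1137, 45) (0, 45)]  |A|=1545.1329
5. ⊥bis P2·P4 via (55.45,23.375): [(0, 0) (37.5589, 0) (31.1137, 45) (0, 45)]  |A|=1545.1329
6. canonical 4-gon: [(0, 0) (37.5589, 0) (31.1137, 45) (0, 45)]
7. shoelace: 1545.1329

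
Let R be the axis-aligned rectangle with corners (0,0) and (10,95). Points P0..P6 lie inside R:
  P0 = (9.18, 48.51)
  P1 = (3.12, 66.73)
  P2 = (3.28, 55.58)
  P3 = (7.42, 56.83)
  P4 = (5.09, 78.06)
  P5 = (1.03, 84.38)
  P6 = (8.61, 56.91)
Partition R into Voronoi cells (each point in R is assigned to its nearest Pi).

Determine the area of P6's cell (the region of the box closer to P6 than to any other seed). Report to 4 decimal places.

1. box [0,10]×[0,95]: [(0, 0) (10, 0) (10, 95) (0, 95)]
2. ⊥bis P6·P0 via (8.895,52.71): [(0, 52.1064) (10, 52.785) (10, 95) (0, 95)]  |A|=425.543
3. ⊥bis P6·P1 via (5.865,61.82): [(0, 58.5411) (0, 52.1064) (10, 52.785) (10, 64.1317)]  |A|=88.9071
4. ⊥bis P6·P2 via (5.945,56.245): [(4.7144, 61.1767) (6.8615, 52.572) (10, 52.785) (10, 64.1317)]  |A|=43.7188
5. ⊥bis P6·P3 via (8.015,56.87): [(7.6164, 62.7991) (8.2974, 52.6694) (10, 52.785) (10, 64.1317)]  |A|=22.1858
6. ⊥bis P6·P4 via (6.85,67.485): [(7.6164, 62.7991) (8.2974, 52.6694) (10, 52.785) (10, 64.1317)]  |A|=22.1858
7. ⊥bis P6·P5 via (4.82,70.645): [(7.6164, 62.7991) (8.2974, 52.6694) (10, 52.785) (10, 64.1317)]  |A|=22.1858
8. canonical 4-gon: [(7.6164, 62.7991) (8.2974, 52.6694) (10, 52.785) (10, 64.1317)]
9. shoelace: 22.1858

Area of P6's cell: 22.1858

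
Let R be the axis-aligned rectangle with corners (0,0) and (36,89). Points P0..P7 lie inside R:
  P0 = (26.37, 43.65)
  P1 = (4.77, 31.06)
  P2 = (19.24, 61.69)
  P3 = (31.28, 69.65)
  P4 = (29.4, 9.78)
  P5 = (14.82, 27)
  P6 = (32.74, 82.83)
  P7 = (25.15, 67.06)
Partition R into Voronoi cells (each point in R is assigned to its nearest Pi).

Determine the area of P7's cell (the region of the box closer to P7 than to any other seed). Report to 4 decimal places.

1. box [0,36]×[0,89]: [(0, 0) (36, 0) (36, 89) (0, 89)]
2. ⊥bis P7·P0 via (25.76,55.355): [(0, 54.0125) (36, 55.8887) (36, 89) (0, 89)]  |A|=1225.7787
3. ⊥bis P7·P1 via (14.96,49.06): [(0, 57.529) (5.688, 54.309) (36, 55.8887) (36, 89) (0, 89)]  |A|=1215.7777
4. ⊥bis P7·P2 via (22.195,64.375): [(0, 88.8019) (30.1815, 55.5854) (36, 55.8887) (36, 89) (0, 89)]  |A|=700.7816
5. ⊥bis P7·P3 via (28.215,68.355): [(0, 88.8019) (30.1815, 55.5854) (33.5364, 55.7603) (19.4922, 89) (0, 89)]  |A|=385.6386
6. ⊥bis P7·P4 via (27.275,38.42): [(0, 88.8019) (30.1815, 55.5854) (33.5364, 55.7603) (19.4922, 89) (0, 89)]  |A|=385.6386
7. ⊥bis P7·P5 via (19.985,47.03): [(0, 88.8019) (30.1815, 55.5854) (33.5364, 55.7603) (19.4922, 89) (0, 89)]  |A|=385.6386
8. ⊥bis P7·P6 via (28.945,74.945): [(0, 88.876) (0, 88.8019) (30.1815, 55.5854) (33.5364, 55.7603) (24.5336, 77.0682)]  |A|=267.8293
9. canonical 5-gon: [(0, 88.876) (0, 88.8019) (30.1815, 55.5854) (33.5364, 55.7603) (24.5336, 77.0682)]
10. shoelace: 267.8293

Area of P7's cell: 267.8293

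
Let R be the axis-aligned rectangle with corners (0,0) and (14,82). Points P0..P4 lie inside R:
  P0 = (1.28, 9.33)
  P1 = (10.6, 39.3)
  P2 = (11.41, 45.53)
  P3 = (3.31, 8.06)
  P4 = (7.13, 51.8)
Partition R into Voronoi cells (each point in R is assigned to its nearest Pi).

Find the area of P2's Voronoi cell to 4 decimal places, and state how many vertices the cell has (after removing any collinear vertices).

Area of P2's cell: 59.9169 (3 vertices)

1. box [0,14]×[0,82]: [(0, 0) (14, 0) (14, 82) (0, 82)]
2. ⊥bis P2·P0 via (6.345,27.43): [(0, 29.2055) (14, 25.2879) (14, 82) (0, 82)]  |A|=766.5461
3. ⊥bis P2·P1 via (11.005,42.415): [(0, 43.8458) (14, 42.0256) (14, 82) (0, 82)]  |A|=546.9
4. ⊥bis P2·P3 via (7.36,26.795): [(0, 43.8458) (14, 42.0256) (14, 82) (0, 82)]  |A|=546.9
5. ⊥bis P2·P4 via (9.27,48.665): [(1.8565, 43.6044) (14, 42.0256) (14, 51.8938)]  |A|=59.9169
6. canonical 3-gon: [(1.8565, 43.6044) (14, 42.0256) (14, 51.8938)]
7. shoelace: 59.9169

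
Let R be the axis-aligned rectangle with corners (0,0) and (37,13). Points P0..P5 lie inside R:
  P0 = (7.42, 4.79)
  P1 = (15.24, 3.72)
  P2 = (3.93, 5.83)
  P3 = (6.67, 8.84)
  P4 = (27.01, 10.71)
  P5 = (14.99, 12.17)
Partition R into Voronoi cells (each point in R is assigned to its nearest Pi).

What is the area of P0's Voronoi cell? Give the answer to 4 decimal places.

Area of P0's cell: 43.5701

1. box [0,37]×[0,13]: [(0, 0) (37, 0) (37, 13) (0, 13)]
2. ⊥bis P0·P1 via (11.33,4.255): [(0, 0) (10.7478, 0) (12.5266, 13) (0, 13)]  |A|=151.2833
3. ⊥bis P0·P2 via (5.675,5.31): [(4.0927, 0) (10.7478, 0) (12.5266, 13) (7.9666, 13)]  |A|=72.8984
4. ⊥bis P0·P3 via (7.045,6.815): [(6.0697, 6.6344) (4.0927, 0) (10.7478, 0) (11.8008, 7.6957)]  |A|=43.5701
5. ⊥bis P0·P4 via (17.215,7.75): [(6.0697, 6.6344) (4.0927, 0) (10.7478, 0) (11.8008, 7.6957)]  |A|=43.5701
6. ⊥bis P0·P5 via (11.205,8.48): [(6.0697, 6.6344) (4.0927, 0) (10.7478, 0) (11.8008, 7.6957)]  |A|=43.5701
7. canonical 4-gon: [(6.0697, 6.6344) (4.0927, 0) (10.7478, 0) (11.8008, 7.6957)]
8. shoelace: 43.5701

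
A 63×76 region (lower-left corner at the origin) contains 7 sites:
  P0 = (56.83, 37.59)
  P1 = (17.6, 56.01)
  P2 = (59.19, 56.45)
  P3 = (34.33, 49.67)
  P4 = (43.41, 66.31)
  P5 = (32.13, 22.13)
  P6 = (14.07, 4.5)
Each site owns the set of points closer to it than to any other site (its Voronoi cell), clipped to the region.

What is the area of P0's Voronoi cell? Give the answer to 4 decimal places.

1. box [0,63]×[0,76]: [(0, 0) (63, 0) (63, 76) (0, 76)]
2. ⊥bis P0·P1 via (37.215,46.8): [(15.2406, 0) (63, 0) (63, 76) (50.9255, 76)]  |A|=2273.6874
3. ⊥bis P0·P2 via (58.01,47.02): [(38.4666, 49.4655) (15.2406, 0) (63, 0) (63, 46.3956)]  |A|=1750.3435
4. ⊥bis P0·P3 via (45.58,43.63): [(48.068, 48.2641) (22.1555, 0) (63, 0) (63, 46.3956)]  |A|=1332.0499
5. ⊥bis P0·P4 via (50.12,51.95): [(48.068, 48.2641) (22.1555, 0) (63, 0) (63, 46.3956)]  |A|=1332.0499
6. ⊥bis P0·P5 via (44.48,29.86): [(48.068, 48.2641) (41.0926, 35.2719) (63, 0.2711) (63, 46.3956)]  |A|=608.7491
7. ⊥bis P0·P6 via (35.45,21.045): [(48.068, 48.2641) (41.0926, 35.2719) (63, 0.2711) (63, 46.3956)]  |A|=608.7491
8. canonical 4-gon: [(48.068, 48.2641) (41.0926, 35.2719) (63, 0.2711) (63, 46.3956)]
9. shoelace: 608.7491

Area of P0's cell: 608.7491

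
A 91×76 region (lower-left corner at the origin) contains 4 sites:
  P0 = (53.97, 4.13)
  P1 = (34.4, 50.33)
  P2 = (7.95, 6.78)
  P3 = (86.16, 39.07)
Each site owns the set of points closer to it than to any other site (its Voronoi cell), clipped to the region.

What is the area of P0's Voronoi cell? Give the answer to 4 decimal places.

1. box [0,91]×[0,76]: [(0, 0) (91, 0) (91, 76) (0, 76)]
2. ⊥bis P0·P1 via (44.185,27.23): [(0, 8.5135) (0, 0) (91, 0) (91, 47.0605)]  |A|=2528.6193
3. ⊥bis P0·P2 via (30.96,5.455): [(31.9146, 22.0323) (30.6459, 0) (91, 0) (91, 47.0605)]  |A|=2055.166
4. ⊥bis P0·P3 via (70.065,21.6): [(57.7275, 32.9665) (31.9146, 22.0323) (30.6459, 0) (91, 0) (91, 2.3127)]  |A|=1310.7298
5. canonical 5-gon: [(57.7275, 32.9665) (31.9146, 22.0323) (30.6459, 0) (91, 0) (91, 2.3127)]
6. shoelace: 1310.7298

Area of P0's cell: 1310.7298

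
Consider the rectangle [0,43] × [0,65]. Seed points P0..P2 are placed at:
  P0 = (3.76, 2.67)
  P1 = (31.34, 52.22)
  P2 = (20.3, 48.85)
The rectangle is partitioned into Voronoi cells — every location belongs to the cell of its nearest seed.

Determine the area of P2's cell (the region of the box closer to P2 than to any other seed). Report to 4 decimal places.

Area of P2's cell: 1140.6798

1. box [0,43]×[0,65]: [(0, 0) (43, 0) (43, 65) (0, 65)]
2. ⊥bis P2·P0 via (12.03,25.76): [(0, 30.0687) (43, 14.6677) (43, 65) (0, 65)]  |A|=1833.1678
3. ⊥bis P2·P1 via (25.82,50.535): [(0, 30.0687) (36.0037, 17.1735) (21.4045, 65) (0, 65)]  |A|=1140.6798
4. canonical 4-gon: [(0, 30.0687) (36.0037, 17.1735) (21.4045, 65) (0, 65)]
5. shoelace: 1140.6798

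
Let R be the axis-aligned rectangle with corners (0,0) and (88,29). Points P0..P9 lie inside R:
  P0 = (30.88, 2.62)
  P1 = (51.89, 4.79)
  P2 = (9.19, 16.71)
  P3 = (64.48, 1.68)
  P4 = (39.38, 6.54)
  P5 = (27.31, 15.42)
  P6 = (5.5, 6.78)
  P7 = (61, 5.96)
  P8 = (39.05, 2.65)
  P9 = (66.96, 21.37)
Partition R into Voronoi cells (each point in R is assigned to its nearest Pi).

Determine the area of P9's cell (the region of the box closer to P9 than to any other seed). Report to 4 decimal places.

Area of P9's cell: 634.5214

1. box [0,88]×[0,29]: [(0, 0) (88, 0) (88, 29) (0, 29)]
2. ⊥bis P9·P0 via (48.92,11.995): [(55.1535, 0) (88, 0) (88, 29) (40.0829, 29)]  |A|=1171.072
3. ⊥bis P9·P1 via (59.425,13.08): [(73.8156, 0) (88, 0) (88, 29) (41.9098, 29)]  |A|=873.9812
4. ⊥bis P9·P2 via (38.075,19.04): [(73.8156, 0) (88, 0) (88, 29) (41.9098, 29)]  |A|=873.9812
5. ⊥bis P9·P3 via (65.72,11.525): [(60.3984, 12.1953) (88, 8.7188) (88, 29) (41.9098, 29)]  |A|=667.1636
6. ⊥bis P9·P4 via (53.17,13.955): [(48.1108, 23.3637) (60.3984, 12.1953) (88, 8.7188) (88, 29) (45.0802, 29)]  |A|=658.2292
7. ⊥bis P9·P5 via (47.135,18.395): [(45.723, 27.8046) (48.1108, 23.3637) (60.3984, 12.1953) (88, 8.7188) (88, 29) (45.5436, 29)]  |A|=657.9522
8. ⊥bis P9·P6 via (36.23,14.075): [(45.723, 27.8046) (48.1108, 23.3637) (60.3984, 12.1953) (88, 8.7188) (88, 29) (45.5436, 29)]  |A|=657.9522
9. ⊥bis P9·P7 via (63.98,13.665): [(45.723, 27.8046) (48.1108, 23.3637) (54.9308, 17.1649) (71.3449, 10.8165) (88, 8.7188) (88, 29) (45.5436, 29)]  |A|=634.5214
10. ⊥bis P9·P8 via (53.005,12.01): [(45.723, 27.8046) (48.1108, 23.3637) (54.9308, 17.1649) (71.3449, 10.8165) (88, 8.7188) (88, 29) (45.5436, 29)]  |A|=634.5214
11. canonical 7-gon: [(45.723, 27.8046) (48.1108, 23.3637) (54.9308, 17.1649) (71.3449, 10.8165) (88, 8.7188) (88, 29) (45.5436, 29)]
12. shoelace: 634.5214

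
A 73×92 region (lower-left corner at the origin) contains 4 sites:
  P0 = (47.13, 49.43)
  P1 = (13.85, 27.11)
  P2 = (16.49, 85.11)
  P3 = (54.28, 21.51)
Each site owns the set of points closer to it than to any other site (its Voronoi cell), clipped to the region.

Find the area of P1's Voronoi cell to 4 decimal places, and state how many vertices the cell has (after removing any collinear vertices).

Area of P1's cell: 1699.6742 (5 vertices)

1. box [0,73]×[0,92]: [(0, 0) (73, 0) (73, 92) (0, 92)]
2. ⊥bis P1·P0 via (30.49,38.27): [(0, 83.7318) (0, 0) (56.1567, 0)]  |A|=2351.0488
3. ⊥bis P1·P2 via (15.17,56.11): [(18.6308, 55.9525) (0, 56.8005) (0, 0) (56.1567, 0)]  |A|=2100.1725
4. ⊥bis P1·P3 via (34.065,24.31): [(35.0557, 31.4624) (18.6308, 55.9525) (0, 56.8005) (0, 0) (30.6978, 0)]  |A|=1699.6742
5. canonical 5-gon: [(35.0557, 31.4624) (18.6308, 55.9525) (0, 56.8005) (0, 0) (30.6978, 0)]
6. shoelace: 1699.6742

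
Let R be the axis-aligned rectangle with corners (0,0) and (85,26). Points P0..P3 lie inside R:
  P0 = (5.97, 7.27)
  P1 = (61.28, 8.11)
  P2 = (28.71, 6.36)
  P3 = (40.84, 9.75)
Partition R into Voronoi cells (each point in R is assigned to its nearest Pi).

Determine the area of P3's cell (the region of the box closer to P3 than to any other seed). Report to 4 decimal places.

Area of P3's cell: 467.8322

1. box [0,85]×[0,26]: [(0, 0) (85, 0) (85, 26) (0, 26)]
2. ⊥bis P3·P0 via (23.405,8.51): [(24.0102, 0) (85, 0) (85, 26) (22.1611, 26)]  |A|=1609.7727
3. ⊥bis P3·P1 via (51.06,8.93): [(24.0102, 0) (50.3435, 0) (52.4296, 26) (22.1611, 26)]  |A|=735.8232
4. ⊥bis P3·P2 via (34.775,8.055): [(37.0262, 0) (50.3435, 0) (52.4296, 26) (29.7599, 26)]  |A|=467.8322
5. canonical 4-gon: [(37.0262, 0) (50.3435, 0) (52.4296, 26) (29.7599, 26)]
6. shoelace: 467.8322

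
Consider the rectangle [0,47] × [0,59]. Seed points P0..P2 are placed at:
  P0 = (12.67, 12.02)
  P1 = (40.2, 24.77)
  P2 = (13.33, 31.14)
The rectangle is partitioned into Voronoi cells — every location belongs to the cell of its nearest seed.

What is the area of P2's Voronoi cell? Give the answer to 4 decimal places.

Area of P2's cell: 1110.6245

1. box [0,47]×[0,59]: [(0, 0) (47, 0) (47, 59) (0, 59)]
2. ⊥bis P2·P0 via (13,21.58): [(0, 22.0287) (47, 20.4064) (47, 59) (0, 59)]  |A|=1775.775
3. ⊥bis P2·P1 via (26.765,27.955): [(0, 22.0287) (25.1542, 21.1605) (34.1248, 59) (0, 59)]  |A|=1110.6245
4. canonical 4-gon: [(0, 22.0287) (25.1542, 21.1605) (34.1248, 59) (0, 59)]
5. shoelace: 1110.6245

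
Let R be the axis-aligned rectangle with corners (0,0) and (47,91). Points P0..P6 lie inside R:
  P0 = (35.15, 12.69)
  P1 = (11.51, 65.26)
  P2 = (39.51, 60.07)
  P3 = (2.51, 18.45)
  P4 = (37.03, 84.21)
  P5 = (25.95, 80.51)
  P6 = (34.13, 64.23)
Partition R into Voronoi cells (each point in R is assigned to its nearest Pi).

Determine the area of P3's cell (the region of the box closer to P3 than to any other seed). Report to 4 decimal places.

1. box [0,47]×[0,91]: [(0, 0) (47, 0) (47, 91) (0, 91)]
2. ⊥bis P3·P0 via (18.83,15.57): [(0, 0) (16.0824, 0) (32.1412, 91) (0, 91)]  |A|=2194.1706
3. ⊥bis P3·P1 via (7.01,41.855): [(0, 43.2028) (0, 0) (16.0824, 0) (22.9284, 38.7944)]  |A|=807.2388
4. ⊥bis P3·P2 via (21.01,39.26): [(21.1488, 39.1366) (0, 43.2028) (0, 0) (16.0824, 0) (22.7393, 37.7227)]  |A|=806.2528
5. ⊥bis P3·P4 via (19.77,51.33): [(21.1488, 39.1366) (0, 43.2028) (0, 0) (16.0824, 0) (22.7393, 37.7227)]  |A|=806.2528
6. ⊥bis P3·P5 via (14.23,49.48): [(21.1488, 39.1366) (0, 43.2028) (0, 0) (16.0824, 0) (22.7393, 37.7227)]  |A|=806.2528
7. ⊥bis P3·P6 via (18.32,41.34): [(21.1488, 39.1366) (0, 43.2028) (0, 0) (16.0824, 0) (22.7393, 37.7227)]  |A|=806.2528
8. canonical 5-gon: [(21.1488, 39.1366) (0, 43.2028) (0, 0) (16.0824, 0) (22.7393, 37.7227)]
9. shoelace: 806.2528

Area of P3's cell: 806.2528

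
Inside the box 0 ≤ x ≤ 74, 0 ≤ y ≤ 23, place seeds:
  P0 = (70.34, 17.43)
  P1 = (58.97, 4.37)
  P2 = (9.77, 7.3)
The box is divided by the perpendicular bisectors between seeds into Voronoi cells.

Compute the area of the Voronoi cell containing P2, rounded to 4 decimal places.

1. box [0,74]×[0,23]: [(0, 0) (74, 0) (74, 23) (0, 23)]
2. ⊥bis P2·P0 via (40.055,12.365): [(0, 0) (42.123, 0) (38.2764, 23) (0, 23)]  |A|=924.5923
3. ⊥bis P2·P1 via (34.37,5.835): [(0, 0) (34.0225, 0) (35.3922, 23) (0, 23)]  |A|=798.2694
4. canonical 4-gon: [(0, 0) (34.0225, 0) (35.3922, 23) (0, 23)]
5. shoelace: 798.2694

Area of P2's cell: 798.2694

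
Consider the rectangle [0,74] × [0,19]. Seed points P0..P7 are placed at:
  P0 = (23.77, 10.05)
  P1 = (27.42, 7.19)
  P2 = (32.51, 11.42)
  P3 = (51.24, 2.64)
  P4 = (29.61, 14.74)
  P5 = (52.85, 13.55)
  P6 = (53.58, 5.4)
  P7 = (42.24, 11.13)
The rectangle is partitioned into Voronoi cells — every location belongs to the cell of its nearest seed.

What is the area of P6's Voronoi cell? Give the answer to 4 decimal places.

Area of P6's cell: 228.9754

1. box [0,74]×[0,19]: [(0, 0) (74, 0) (74, 19) (0, 19)]
2. ⊥bis P6·P0 via (38.675,7.725): [(37.47, 0) (74, 0) (74, 19) (40.4338, 19)]  |A|=665.9143
3. ⊥bis P6·P1 via (40.5,6.295): [(40.0693, 0) (74, 0) (74, 19) (41.3693, 19)]  |A|=632.3333
4. ⊥bis P6·P2 via (43.045,8.41): [(40.6421, 0) (74, 0) (74, 19) (46.0707, 19)]  |A|=582.2279
5. ⊥bis P6·P3 via (52.41,4.02): [(43.8615, 11.2677) (57.1515, 0) (74, 0) (74, 19) (46.0707, 19)]  |A|=489.2167
6. ⊥bis P6·P4 via (41.595,10.07): [(43.8615, 11.2677) (57.1515, 0) (74, 0) (74, 19) (46.0707, 19)]  |A|=489.2167
7. ⊥bis P6·P5 via (53.215,9.475): [(46.6676, 8.8885) (57.1515, 0) (74, 0) (74, 11.3367)]  |A|=229.809
8. ⊥bis P6·P7 via (47.91,8.265): [(48.2989, 9.0347) (47.758, 7.9641) (57.1515, 0) (74, 0) (74, 11.3367)]  |A|=228.9754
9. canonical 5-gon: [(48.2989, 9.0347) (47.758, 7.9641) (57.1515, 0) (74, 0) (74, 11.3367)]
10. shoelace: 228.9754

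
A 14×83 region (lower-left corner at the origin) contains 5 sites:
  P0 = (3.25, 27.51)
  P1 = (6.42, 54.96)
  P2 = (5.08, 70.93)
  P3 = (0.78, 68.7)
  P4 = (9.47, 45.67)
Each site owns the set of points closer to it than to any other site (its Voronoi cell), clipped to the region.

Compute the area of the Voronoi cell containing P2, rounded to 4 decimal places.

Area of P2's cell: 237.2924

1. box [0,14]×[0,83]: [(0, 0) (14, 0) (14, 83) (0, 83)]
2. ⊥bis P2·P0 via (4.165,49.22): [(0, 49.3955) (14, 48.8055) (14, 83) (0, 83)]  |A|=474.5928
3. ⊥bis P2·P1 via (5.75,62.945): [(0, 62.4625) (14, 63.6372) (14, 83) (0, 83)]  |A|=279.3016
4. ⊥bis P2·P3 via (2.93,69.815): [(0, 75.4648) (6.4618, 63.0047) (14, 63.6372) (14, 83) (0, 83)]  |A|=237.2924
5. ⊥bis P2·P4 via (7.275,58.3): [(0, 75.4648) (6.4618, 63.0047) (14, 63.6372) (14, 83) (0, 83)]  |A|=237.2924
6. canonical 5-gon: [(0, 75.4648) (6.4618, 63.0047) (14, 63.6372) (14, 83) (0, 83)]
7. shoelace: 237.2924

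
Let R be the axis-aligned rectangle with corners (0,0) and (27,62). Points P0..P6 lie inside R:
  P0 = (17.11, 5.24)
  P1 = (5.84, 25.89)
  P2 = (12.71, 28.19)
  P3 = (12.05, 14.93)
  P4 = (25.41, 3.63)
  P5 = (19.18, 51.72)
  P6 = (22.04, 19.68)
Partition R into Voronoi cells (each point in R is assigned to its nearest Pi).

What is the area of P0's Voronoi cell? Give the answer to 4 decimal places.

1. box [0,27]×[0,62]: [(0, 0) (27, 0) (27, 62) (0, 62)]
2. ⊥bis P0·P1 via (11.475,15.565): [(0, 9.3024) (0, 0) (27, 0) (27, 24.038)]  |A|=450.0946
3. ⊥bis P0·P2 via (14.91,16.715): [(12.8631, 16.3226) (0, 9.3024) (0, 0) (27, 0) (27, 19.0329)]  |A|=414.7165
4. ⊥bis P0·P3 via (14.58,10.085): [(0, 2.4715) (0, 0) (27, 0) (27, 16.5706)]  |A|=257.068
5. ⊥bis P0·P4 via (21.26,4.435): [(23.2324, 14.6032) (0, 2.4715) (0, 0) (20.3997, 0)]  |A|=177.6597
6. ⊥bis P0·P5 via (18.145,28.48): [(23.2324, 14.6032) (0, 2.4715) (0, 0) (20.3997, 0)]  |A|=177.6597
7. ⊥bis P0·P6 via (19.575,12.46): [(22.6153, 11.422) (19.3048, 12.5522) (0, 2.4715) (0, 0) (20.3997, 0)]  |A|=172.0453
8. canonical 5-gon: [(22.6153, 11.422) (19.3048, 12.5522) (0, 2.4715) (0, 0) (20.3997, 0)]
9. shoelace: 172.0453

Area of P0's cell: 172.0453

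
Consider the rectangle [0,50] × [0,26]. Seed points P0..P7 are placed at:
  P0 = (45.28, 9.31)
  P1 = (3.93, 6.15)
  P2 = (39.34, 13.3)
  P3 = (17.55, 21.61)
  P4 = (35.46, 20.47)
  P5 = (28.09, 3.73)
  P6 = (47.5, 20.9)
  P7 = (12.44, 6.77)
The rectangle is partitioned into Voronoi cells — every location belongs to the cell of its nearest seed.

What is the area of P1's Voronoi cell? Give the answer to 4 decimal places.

1. box [0,50]×[0,26]: [(0, 0) (50, 0) (50, 26) (0, 26)]
2. ⊥bis P1·P0 via (24.605,7.73): [(0, 0) (25.1957, 0) (23.2088, 26) (0, 26)]  |A|=629.2588
3. ⊥bis P1·P2 via (21.635,9.725): [(0, 0) (23.5987, 0) (18.3487, 26) (0, 26)]  |A|=545.3165
4. ⊥bis P1·P3 via (10.74,13.88): [(0, 23.3418) (0, 0) (23.5987, 0) (22.9719, 3.1039)]  |A|=304.7263
5. ⊥bis P1·P4 via (19.695,13.31): [(0, 23.3418) (0, 0) (23.5987, 0) (22.9719, 3.1039)]  |A|=304.7263
6. ⊥bis P1·P5 via (16.01,4.94): [(16.4055, 8.8888) (0, 23.3418) (0, 0) (15.5152, 0)]  |A|=260.4224
7. ⊥bis P1·P6 via (25.715,13.525): [(16.4055, 8.8888) (0, 23.3418) (0, 0) (15.5152, 0)]  |A|=260.4224
8. ⊥bis P1·P7 via (8.185,6.46): [(7.4321, 16.7942) (0, 23.3418) (0, 0) (8.6556, 0)]  |A|=159.4215
9. canonical 4-gon: [(7.4321, 16.7942) (0, 23.3418) (0, 0) (8.6556, 0)]
10. shoelace: 159.4215

Area of P1's cell: 159.4215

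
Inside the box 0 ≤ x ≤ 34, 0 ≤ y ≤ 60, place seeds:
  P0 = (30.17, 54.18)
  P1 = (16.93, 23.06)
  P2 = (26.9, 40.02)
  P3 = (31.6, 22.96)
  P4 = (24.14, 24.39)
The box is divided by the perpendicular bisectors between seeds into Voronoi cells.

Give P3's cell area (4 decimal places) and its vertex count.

1. box [0,34]×[0,60]: [(0, 0) (34, 0) (34, 60) (0, 60)]
2. ⊥bis P3·P0 via (30.885,38.57): [(0, 37.1553) (0, 0) (34, 0) (34, 38.7127)]  |A|=1289.7564
3. ⊥bis P3·P1 via (24.265,23.01): [(24.369, 38.2715) (24.1081, 0) (34, 0) (34, 38.7127)]  |A|=375.7085
4. ⊥bis P3·P2 via (29.25,31.49): [(24.3135, 30.13) (24.1081, 0) (34, 0) (34, 32.7986)]  |A|=307.8721
5. ⊥bis P3·P4 via (27.87,23.675): [(29.3746, 31.5243) (24.1368, 4.1996) (24.1081, 0) (34, 0) (34, 32.7986)]  |A|=242.3771
6. canonical 5-gon: [(29.3746, 31.5243) (24.1368, 4.1996) (24.1081, 0) (34, 0) (34, 32.7986)]
7. shoelace: 242.3771

Area of P3's cell: 242.3771 (5 vertices)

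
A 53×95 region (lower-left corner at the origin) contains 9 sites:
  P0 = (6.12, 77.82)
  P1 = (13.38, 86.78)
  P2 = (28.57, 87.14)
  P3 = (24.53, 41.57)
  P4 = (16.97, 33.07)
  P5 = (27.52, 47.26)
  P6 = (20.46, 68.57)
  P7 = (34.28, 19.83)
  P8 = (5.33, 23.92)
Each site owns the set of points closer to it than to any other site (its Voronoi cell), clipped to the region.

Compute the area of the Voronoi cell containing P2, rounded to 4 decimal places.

1. box [0,53]×[0,95]: [(0, 0) (53, 0) (53, 95) (0, 95)]
2. ⊥bis P2·P0 via (17.345,82.48): [(51.5861, 0) (53, 0) (53, 95) (12.1474, 95)]  |A|=2007.6574
3. ⊥bis P2·P1 via (20.975,86.96): [(21.3074, 72.9354) (51.5861, 0) (53, 0) (53, 95) (20.7845, 95)]  |A|=1912.3708
4. ⊥bis P2·P3 via (26.55,64.355): [(21.3074, 72.9354) (24.8053, 64.5097) (53, 62.0101) (53, 95) (20.7845, 95)]  |A|=992.5888
5. ⊥bis P2·P4 via (22.77,60.105): [(21.3074, 72.9354) (24.8053, 64.5097) (53, 62.0101) (53, 95) (20.7845, 95)]  |A|=992.5888
6. ⊥bis P2·P5 via (28.045,67.2): [(21.3074, 72.9354) (23.6403, 67.316) (53, 66.543) (53, 95) (20.7845, 95)]  |A|=887.9414
7. ⊥bis P2·P6 via (24.515,77.855): [(21.156, 79.322) (50.2512, 66.6153) (53, 66.543) (53, 95) (20.7845, 95)]  |A|=722.0422
8. ⊥bis P2·P7 via (31.425,53.485): [(21.156, 79.322) (50.2512, 66.6153) (53, 66.543) (53, 95) (20.7845, 95)]  |A|=722.0422
9. ⊥bis P2·P8 via (16.95,55.53): [(21.156, 79.322) (50.2512, 66.6153) (53, 66.543) (53, 95) (20.7845, 95)]  |A|=722.0422
10. canonical 5-gon: [(21.156, 79.322) (50.2512, 66.6153) (53, 66.543) (53, 95) (20.7845, 95)]
11. shoelace: 722.0422

Area of P2's cell: 722.0422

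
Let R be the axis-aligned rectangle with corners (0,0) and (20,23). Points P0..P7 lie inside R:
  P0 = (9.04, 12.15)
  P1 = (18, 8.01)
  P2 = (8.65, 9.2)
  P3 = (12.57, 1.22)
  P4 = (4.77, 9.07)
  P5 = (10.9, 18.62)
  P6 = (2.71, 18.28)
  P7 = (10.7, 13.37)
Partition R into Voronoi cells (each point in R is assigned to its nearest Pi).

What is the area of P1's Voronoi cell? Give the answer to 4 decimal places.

1. box [0,20]×[0,23]: [(0, 0) (20, 0) (20, 23) (0, 23)]
2. ⊥bis P1·P0 via (13.52,10.08): [(8.8625, 0) (20, 0) (20, 23) (19.4897, 23)]  |A|=133.9493
3. ⊥bis P1·P2 via (13.325,8.605): [(13.51, 10.0583) (12.2298, 0) (20, 0) (20, 23) (19.4897, 23)]  |A|=117.0146
4. ⊥bis P1·P3 via (15.285,4.615): [(13.51, 10.0583) (13.0452, 6.4062) (20, 0.8444) (20, 23) (19.4897, 23)]  |A|=89.1896
5. ⊥bis P1·P4 via (11.385,8.54): [(13.51, 10.0583) (13.0452, 6.4062) (20, 0.8444) (20, 23) (19.4897, 23)]  |A|=89.1896
6. ⊥bis P1·P5 via (14.45,13.315): [(15.2675, 13.8621) (13.51, 10.0583) (13.0452, 6.4062) (20, 0.8444) (20, 17.0289)]  |A|=72.7292
7. ⊥bis P1·P6 via (10.355,13.145): [(15.2675, 13.8621) (13.51, 10.0583) (13.0452, 6.4062) (20, 0.8444) (20, 17.0289)]  |A|=72.7292
8. ⊥bis P1·P7 via (14.35,10.69): [(18.0426, 15.7191) (13.4311, 9.4385) (13.0452, 6.4062) (20, 0.8444) (20, 17.0289)]  |A|=67.9019
9. canonical 5-gon: [(18.0426, 15.7191) (13.4311, 9.4385) (13.0452, 6.4062) (20, 0.8444) (20, 17.0289)]
10. shoelace: 67.9019

Area of P1's cell: 67.9019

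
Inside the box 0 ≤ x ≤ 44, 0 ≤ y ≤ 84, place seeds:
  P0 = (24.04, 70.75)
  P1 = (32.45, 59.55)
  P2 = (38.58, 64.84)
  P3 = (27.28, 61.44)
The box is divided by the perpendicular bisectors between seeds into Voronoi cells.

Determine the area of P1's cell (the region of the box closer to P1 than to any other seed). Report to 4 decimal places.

1. box [0,44]×[0,84]: [(0, 0) (44, 0) (44, 84) (0, 84)]
2. ⊥bis P1·P0 via (28.245,65.15): [(0, 43.941) (0, 0) (44, 0) (44, 76.9803)]  |A|=2660.2697
3. ⊥bis P1·P2 via (35.515,62.195): [(31.109, 67.3006) (0, 43.941) (0, 0) (44, 0) (44, 52.3627)]  |A|=2501.5971
4. ⊥bis P1·P3 via (29.865,60.495): [(31.9828, 66.2881) (7.7498, 0) (44, 0) (44, 52.3627)]  |A|=1516.1048
5. canonical 4-gon: [(31.9828, 66.2881) (7.7498, 0) (44, 0) (44, 52.3627)]
6. shoelace: 1516.1048

Area of P1's cell: 1516.1048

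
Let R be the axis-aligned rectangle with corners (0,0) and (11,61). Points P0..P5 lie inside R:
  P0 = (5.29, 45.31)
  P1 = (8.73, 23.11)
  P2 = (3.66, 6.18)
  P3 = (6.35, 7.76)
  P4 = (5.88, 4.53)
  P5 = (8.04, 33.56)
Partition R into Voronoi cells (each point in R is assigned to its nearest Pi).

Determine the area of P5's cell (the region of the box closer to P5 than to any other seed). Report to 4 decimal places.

Area of P5's cell: 121.1962

1. box [0,11]×[0,61]: [(0, 0) (11, 0) (11, 61) (0, 61)]
2. ⊥bis P5·P0 via (6.665,39.435): [(0, 37.8751) (0, 0) (11, 0) (11, 40.4496)]  |A|=430.7857
3. ⊥bis P5·P1 via (8.385,28.335): [(0, 37.8751) (0, 27.7813) (11, 28.5077) (11, 40.4496)]  |A|=121.1962
4. ⊥bis P5·P2 via (5.85,19.87): [(0, 37.8751) (0, 27.7813) (11, 28.5077) (11, 40.4496)]  |A|=121.1962
5. ⊥bis P5·P3 via (7.195,20.66): [(0, 37.8751) (0, 27.7813) (11, 28.5077) (11, 40.4496)]  |A|=121.1962
6. ⊥bis P5·P4 via (6.96,19.045): [(0, 37.8751) (0, 27.7813) (11, 28.5077) (11, 40.4496)]  |A|=121.1962
7. canonical 4-gon: [(0, 37.8751) (0, 27.7813) (11, 28.5077) (11, 40.4496)]
8. shoelace: 121.1962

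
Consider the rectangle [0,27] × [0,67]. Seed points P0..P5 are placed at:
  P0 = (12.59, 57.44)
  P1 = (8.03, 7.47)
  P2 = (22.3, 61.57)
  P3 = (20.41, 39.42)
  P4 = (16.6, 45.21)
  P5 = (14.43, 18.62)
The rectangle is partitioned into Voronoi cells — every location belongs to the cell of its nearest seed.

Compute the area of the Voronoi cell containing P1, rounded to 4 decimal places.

Area of P1's cell: 317.0351

1. box [0,27]×[0,67]: [(0, 0) (27, 0) (27, 67) (0, 67)]
2. ⊥bis P1·P0 via (10.31,32.455): [(0, 33.3958) (0, 0) (27, 0) (27, 30.932)]  |A|=868.4252
3. ⊥bis P1·P2 via (15.165,34.52): [(0, 33.3958) (0, 0) (27, 0) (27, 30.932)]  |A|=868.4252
4. ⊥bis P1·P3 via (14.22,23.445): [(0, 28.955) (0, 0) (27, 0) (27, 18.493)]  |A|=640.5476
5. ⊥bis P1·P4 via (12.315,26.34): [(0, 28.955) (0, 0) (27, 0) (27, 18.493)]  |A|=640.5476
6. ⊥bis P1·P5 via (11.23,13.045): [(0, 19.4909) (0, 0) (27, 0) (27, 3.9932)]  |A|=317.0351
7. canonical 4-gon: [(0, 19.4909) (0, 0) (27, 0) (27, 3.9932)]
8. shoelace: 317.0351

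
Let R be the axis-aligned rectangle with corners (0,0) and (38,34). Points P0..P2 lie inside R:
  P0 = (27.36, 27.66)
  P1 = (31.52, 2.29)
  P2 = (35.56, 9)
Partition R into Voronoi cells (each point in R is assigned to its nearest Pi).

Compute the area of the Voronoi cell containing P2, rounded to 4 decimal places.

1. box [0,38]×[0,34]: [(0, 0) (38, 0) (38, 34) (0, 34)]
2. ⊥bis P2·P0 via (31.46,18.33): [(0, 4.5051) (0, 0) (38, 0) (38, 21.204)]  |A|=488.4727
3. ⊥bis P2·P1 via (33.54,5.645): [(20.4832, 13.5063) (38, 2.9597) (38, 21.204)]  |A|=159.7906
4. canonical 3-gon: [(20.4832, 13.5063) (38, 2.9597) (38, 21.204)]
5. shoelace: 159.7906

Area of P2's cell: 159.7906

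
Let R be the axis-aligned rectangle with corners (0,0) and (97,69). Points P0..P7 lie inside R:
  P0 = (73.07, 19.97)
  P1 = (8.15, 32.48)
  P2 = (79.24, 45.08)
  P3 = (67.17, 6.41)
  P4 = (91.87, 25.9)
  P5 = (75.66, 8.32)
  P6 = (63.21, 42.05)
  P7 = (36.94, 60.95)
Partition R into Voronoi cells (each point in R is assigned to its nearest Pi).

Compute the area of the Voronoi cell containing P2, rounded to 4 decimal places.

Area of P2's cell: 907.1335

1. box [0,97]×[0,69]: [(0, 0) (97, 0) (97, 69) (0, 69)]
2. ⊥bis P2·P0 via (76.155,32.525): [(0, 51.2377) (97, 27.403) (97, 69) (0, 69)]  |A|=2878.9256
3. ⊥bis P2·P1 via (43.695,38.78): [(43.3761, 40.5794) (97, 27.403) (97, 69) (38.3388, 69)]  |A|=1948.8907
4. ⊥bis P2·P3 via (73.205,25.745): [(43.3761, 40.5794) (97, 27.403) (97, 69) (38.3388, 69)]  |A|=1948.8907
5. ⊥bis P2·P4 via (85.555,35.49): [(43.3761, 40.5794) (79.7215, 31.6486) (97, 43.0265) (97, 69) (38.3388, 69)]  |A|=1813.9151
6. ⊥bis P2·P5 via (77.45,26.7): [(43.3761, 40.5794) (79.7215, 31.6486) (97, 43.0265) (97, 69) (38.3388, 69)]  |A|=1813.9151
7. ⊥bis P2·P6 via (71.225,43.565): [(73.1733, 33.2577) (79.7215, 31.6486) (97, 43.0265) (97, 69) (66.4173, 69)]  |A|=907.1335
8. ⊥bis P2·P7 via (58.09,53.015): [(73.1733, 33.2577) (79.7215, 31.6486) (97, 43.0265) (97, 69) (66.4173, 69)]  |A|=907.1335
9. canonical 5-gon: [(73.1733, 33.2577) (79.7215, 31.6486) (97, 43.0265) (97, 69) (66.4173, 69)]
10. shoelace: 907.1335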